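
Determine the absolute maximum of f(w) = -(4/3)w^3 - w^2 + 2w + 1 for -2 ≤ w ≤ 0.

Differentiating, f'(w) = -4w^2 - 2w + 2; whose only zero in [-2, 0] is w = -1.
Candidates: f(-2) = 11/3; f(-1) = -2/3; f(0) = 1.
So the maximum is f(-2) = 11/3.

11/3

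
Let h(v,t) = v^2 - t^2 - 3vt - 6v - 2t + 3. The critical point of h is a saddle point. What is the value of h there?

∂h/∂v = 2v - 3t - 6 = 0 and ∂h/∂t = -3v - 2t - 2 = 0, so (v, t) = (6/13, -22/13).
The Hessian has h_{vv} = 2, h_{tt} = -2, h_{vt} = -3, giving D = -13 < 0, so the point is a saddle point.
h(6/13, -22/13) = 43/13.

43/13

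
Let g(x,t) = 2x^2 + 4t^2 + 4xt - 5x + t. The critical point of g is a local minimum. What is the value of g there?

∂g/∂x = 4x + 4t - 5 = 0 and ∂g/∂t = 4x + 8t + 1 = 0, so (x, t) = (11/4, -3/2).
The Hessian has g_{xx} = 4, g_{tt} = 8, g_{xt} = 4, giving D = 16 > 0 with g_{xx} > 0, so the point is a local minimum.
g(11/4, -3/2) = -61/8.

-61/8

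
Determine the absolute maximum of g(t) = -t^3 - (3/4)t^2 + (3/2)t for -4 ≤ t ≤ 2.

46

The derivative is -3t^2 - (3/2)t + 3/2, which vanishes at t = -1 and t = 1/2.
Evaluating at the critical points and endpoints: g(-4) = 46,  g(-1) = -5/4,  g(1/2) = 7/16,  g(2) = -8.
So the maximum is g(-4) = 46.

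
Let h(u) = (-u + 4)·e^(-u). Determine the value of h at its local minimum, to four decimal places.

Differentiating with the product rule gives h'(u) = (u - 5)·e^(-u). Since e^(-u) > 0, the only critical point is u = 5.
h''(5) has the same sign as 1 > 0, so this is a local minimum.
h(5) = (-1)·e^(-5) ≈ -0.0067.

-0.0067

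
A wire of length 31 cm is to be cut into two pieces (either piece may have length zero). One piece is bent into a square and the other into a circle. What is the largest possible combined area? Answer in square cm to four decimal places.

76.4740

Let x be the length used for the square. Square side x/4; circle radius (31−x)/(2π).
A(x) = (x/4)² + π·((31−x)/(2π))² = x²/16 + (31−x)²/(4π) for 0 ≤ x ≤ 31. A'(x) = x/8 − (31−x)/(2π) = 0 gives x = 4·31/(π+4) ≈ 17.3631.
A'' > 0, so the interior critical point is a minimum; the maximum is at an endpoint. A(0) = 76.4740 and A(31) = 60.0625, so the largest area is 76.4740.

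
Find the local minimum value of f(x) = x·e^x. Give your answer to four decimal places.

-0.3679

Differentiating with the product rule gives f'(x) = (x + 1)·e^x. Since e^x > 0, the only critical point is x = -1.
f''(-1) has the same sign as 1 > 0, so this is a local minimum.
f(-1) = (-1)·e^(-1) ≈ -0.3679.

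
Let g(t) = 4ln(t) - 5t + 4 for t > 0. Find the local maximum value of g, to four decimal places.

-0.8926

g'(t) = 4/t − 5 = 0 gives t = 4/5.
g''(t) = -4/t², which is negative for t > 0, so this is a local maximum.
g(4/5) = 4·ln(4/5) - 4 + 4 ≈ -0.8926.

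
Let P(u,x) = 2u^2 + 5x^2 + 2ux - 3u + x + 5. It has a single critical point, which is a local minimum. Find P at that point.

∂P/∂u = 4u + 2x - 3 = 0 and ∂P/∂x = 2u + 10x + 1 = 0, so (u, x) = (8/9, -5/18).
The Hessian has P_{uu} = 4, P_{xx} = 10, P_{ux} = 2, giving D = 36 > 0 with P_{uu} > 0, so the point is a local minimum.
P(8/9, -5/18) = 127/36.

127/36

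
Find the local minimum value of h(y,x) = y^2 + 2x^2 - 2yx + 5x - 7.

-53/4

∂h/∂y = 2y - 2x = 0 and ∂h/∂x = -2y + 4x + 5 = 0, so (y, x) = (-5/2, -5/2).
The Hessian has h_{yy} = 2, h_{xx} = 4, h_{yx} = -2, giving D = 4 > 0 with h_{yy} > 0, so the point is a local minimum.
h(-5/2, -5/2) = -53/4.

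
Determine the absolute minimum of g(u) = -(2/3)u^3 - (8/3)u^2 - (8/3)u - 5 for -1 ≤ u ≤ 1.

Differentiating, g'(u) = -2u^2 - (16/3)u - 8/3; whose only zero in [-1, 1] is u = -2/3.
Compare values at every candidate in [-1, 1]: g(-1) = -13/3; g(-2/3) = -341/81; g(1) = -11.
Hence the absolute minimum is -11 at u = 1.

-11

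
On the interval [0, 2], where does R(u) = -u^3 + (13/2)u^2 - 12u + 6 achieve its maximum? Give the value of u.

Differentiating, R'(u) = -3u^2 + 13u - 12; whose only zero in [0, 2] is u = 4/3.
Evaluating at the critical points and endpoints: R(0) = 6; R(4/3) = -22/27; R(2) = 0.
Hence the absolute maximum is 6 at u = 0.

0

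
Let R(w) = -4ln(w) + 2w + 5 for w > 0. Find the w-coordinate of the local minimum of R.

2

R'(w) = -4/w + 2 = 0 gives w = 2.
R''(w) = 4/w², which is positive for w > 0, so this is a local minimum.
R(2) = -4·ln(2) + 4 + 5 ≈ 6.2274.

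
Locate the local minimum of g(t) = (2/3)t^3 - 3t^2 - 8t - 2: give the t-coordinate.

4

g'(t) = 2t^2 - 6t - 8 = 0 at t = -1, 4.
Since g''(t) = 4t - 6, we get g''(-1) = -10 < 0 ⇒ local maximum; g''(4) = 10 > 0 ⇒ local minimum.
The local minimum is g(4) = -118/3.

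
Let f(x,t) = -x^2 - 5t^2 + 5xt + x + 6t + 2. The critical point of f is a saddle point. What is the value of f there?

-61/5

∂f/∂x = -2x + 5t + 1 = 0 and ∂f/∂t = 5x - 10t + 6 = 0, so (x, t) = (-8, -17/5).
The Hessian has f_{xx} = -2, f_{tt} = -10, f_{xt} = 5, giving D = -5 < 0, so the point is a saddle point.
f(-8, -17/5) = -61/5.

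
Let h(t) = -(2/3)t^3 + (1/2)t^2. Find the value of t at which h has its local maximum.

h'(t) = -2t^2 + t. Setting h'(t) = 0 gives t ∈ {0, 1/2}.
Second-derivative test with h''(t) = -4t + 1: h''(0) = 1 > 0 ⇒ local minimum; h''(1/2) = -1 < 0 ⇒ local maximum.
Thus h has its local maximum at t = 1/2, with value 1/24.

1/2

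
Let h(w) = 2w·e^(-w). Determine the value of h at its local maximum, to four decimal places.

Differentiating with the product rule gives h'(w) = (-2w + 2)·e^(-w). Since e^(-w) > 0, the only critical point is w = 1.
h''(1) has the same sign as -2 < 0, so this is a local maximum.
h(1) = (2)·e^(-1) ≈ 0.7358.

0.7358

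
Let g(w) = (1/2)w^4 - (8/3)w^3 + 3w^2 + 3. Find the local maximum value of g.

g'(w) = 2w^3 - 8w^2 + 6w. Setting g'(w) = 0 gives w ∈ {0, 1, 3}.
Second-derivative test with g''(w) = 6w^2 - 16w + 6: g''(0) = 6 > 0 ⇒ local minimum; g''(1) = -4 < 0 ⇒ local maximum; g''(3) = 12 > 0 ⇒ local minimum.
Thus g has its local maximum at w = 1, with value 23/6.

23/6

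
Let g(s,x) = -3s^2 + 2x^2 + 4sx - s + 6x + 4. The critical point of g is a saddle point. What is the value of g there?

39/20

∂g/∂s = -6s + 4x - 1 = 0 and ∂g/∂x = 4s + 4x + 6 = 0, so (s, x) = (-7/10, -4/5).
The Hessian has g_{ss} = -6, g_{xx} = 4, g_{sx} = 4, giving D = -40 < 0, so the point is a saddle point.
g(-7/10, -4/5) = 39/20.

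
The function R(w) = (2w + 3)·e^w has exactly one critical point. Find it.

-5/2

By the product rule, R'(w) = (2w + 5)·e^w. Since e^w > 0, the only critical point is w = -5/2.
R''(-5/2) has the same sign as 2 > 0, so this is a local minimum.
R(-5/2) = (-2)·e^(-5/2) ≈ -0.1642.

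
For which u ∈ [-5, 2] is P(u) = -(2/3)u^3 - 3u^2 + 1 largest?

The derivative is -2u^2 - 6u, which vanishes at u = -3 and u = 0.
Evaluating at the critical points and endpoints: P(-5) = 28/3; P(-3) = -8; P(0) = 1; P(2) = -49/3.
So the maximum is P(-5) = 28/3.

-5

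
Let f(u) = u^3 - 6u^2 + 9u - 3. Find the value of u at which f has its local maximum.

f'(u) = 3u^2 - 12u + 9 = 0 at u = 1, 3.
Second-derivative test with f''(u) = 6u - 12: f''(1) = -6 < 0 ⇒ local maximum; f''(3) = 6 > 0 ⇒ local minimum.
Thus f has its local maximum at u = 1, with value 1.

1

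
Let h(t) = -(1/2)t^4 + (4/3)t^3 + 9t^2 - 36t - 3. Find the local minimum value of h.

-109/3

h'(t) = -2t^3 + 4t^2 + 18t - 36. Setting h'(t) = 0 gives t ∈ {-3, 2, 3}.
Since h''(t) = -6t^2 + 8t + 18, we get h''(-3) = -60 < 0 ⇒ local maximum; h''(2) = 10 > 0 ⇒ local minimum; h''(3) = -12 < 0 ⇒ local maximum.
Thus h has its local minimum at t = 2, with value -109/3.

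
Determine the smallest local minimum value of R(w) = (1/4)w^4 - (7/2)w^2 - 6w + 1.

-113/4

R'(w) = w^3 - 7w - 6. Setting R'(w) = 0 gives w ∈ {-2, -1, 3}.
R''(w) = 3w^2 - 7. R''(-2) = 5 > 0 ⇒ local minimum; R''(-1) = -4 < 0 ⇒ local maximum; R''(3) = 20 > 0 ⇒ local minimum.
Thus R has its smallest local minimum at w = 3, with value -113/4.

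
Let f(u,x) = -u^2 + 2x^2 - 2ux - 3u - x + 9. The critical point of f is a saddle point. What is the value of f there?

∂f/∂u = -2u - 2x - 3 = 0 and ∂f/∂x = -2u + 4x - 1 = 0, so (u, x) = (-7/6, -1/3).
The Hessian has f_{uu} = -2, f_{xx} = 4, f_{ux} = -2, giving D = -12 < 0, so the point is a saddle point.
f(-7/6, -1/3) = 131/12.

131/12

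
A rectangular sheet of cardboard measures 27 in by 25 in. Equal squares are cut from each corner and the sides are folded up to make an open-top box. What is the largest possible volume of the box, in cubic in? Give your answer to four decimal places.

With cut size x, the volume is V(x) = x(27 − 2x)(25 − 2x) for 0 < x < 12.5.
V'(x) = 12x^2 − 208x + 675. Setting V'(x) = 0 gives x ≈ 4.3237 (the root in (0, 12.5)).
V''(x) = 24x − 208 is negative there, so this is the maximum; V ≈ 1297.5974.

1297.5974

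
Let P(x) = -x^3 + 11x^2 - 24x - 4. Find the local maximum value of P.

32

P'(x) = -3x^2 + 22x - 24. Setting P'(x) = 0 gives x ∈ {4/3, 6}.
Second-derivative test with P''(x) = -6x + 22: P''(4/3) = 14 > 0 ⇒ local minimum; P''(6) = -14 < 0 ⇒ local maximum.
The local maximum is P(6) = 32.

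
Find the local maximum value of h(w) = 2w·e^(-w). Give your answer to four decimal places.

0.7358

Differentiating with the product rule gives h'(w) = (-2w + 2)·e^(-w). Since e^(-w) > 0, the only critical point is w = 1.
h''(1) has the same sign as -2 < 0, so this is a local maximum.
h(1) = (2)·e^(-1) ≈ 0.7358.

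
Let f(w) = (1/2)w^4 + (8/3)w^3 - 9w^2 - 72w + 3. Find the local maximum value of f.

Critical points: f'(w) = 2w^3 + 8w^2 - 18w - 72 vanishes at w = -4, -3, 3.
f''(w) = 6w^2 + 16w - 18. f''(-4) = 14 > 0 ⇒ local minimum; f''(-3) = -12 < 0 ⇒ local maximum; f''(3) = 84 > 0 ⇒ local minimum.
The local maximum is f(-3) = 213/2.

213/2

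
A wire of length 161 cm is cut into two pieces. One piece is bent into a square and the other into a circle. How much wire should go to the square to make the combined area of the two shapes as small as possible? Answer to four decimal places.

90.1760

Let x be the length used for the square. Square side x/4; circle radius (161−x)/(2π).
A(x) = (x/4)² + π·((161−x)/(2π))² = x²/16 + (161−x)²/(4π) for 0 ≤ x ≤ 161. A'(x) = x/8 − (161−x)/(2π) = 0 gives x = 4·161/(π+4) ≈ 90.1760.
A'' = 1/8 + 1/(2π) > 0, so this gives the minimum combined area; x ≈ 90.1760 cm to the square.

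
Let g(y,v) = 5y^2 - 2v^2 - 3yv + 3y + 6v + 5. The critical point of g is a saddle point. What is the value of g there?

461/49

∂g/∂y = 10y - 3v + 3 = 0 and ∂g/∂v = -3y - 4v + 6 = 0, so (y, v) = (6/49, 69/49).
The Hessian has g_{yy} = 10, g_{vv} = -4, g_{yv} = -3, giving D = -49 < 0, so the point is a saddle point.
g(6/49, 69/49) = 461/49.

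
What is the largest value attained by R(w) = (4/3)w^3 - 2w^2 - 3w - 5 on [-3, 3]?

4

R'(w) = 4w^2 - 4w - 3, which vanishes at w = -1/2 and w = 3/2.
Compare values at every candidate in [-3, 3]: R(-3) = -50; R(-1/2) = -25/6; R(3/2) = -19/2; R(3) = 4.
The maximum over the interval is 4, attained at w = 3.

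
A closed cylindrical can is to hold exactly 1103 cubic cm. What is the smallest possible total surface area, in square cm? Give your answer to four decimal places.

590.9693

With radius r and height h, πr²h = 1103 so h = 1103/(πr²), and S(r) = 2πr² + 2πrh = 2πr² + 2·1103/r.
S'(r) = 4πr − 2·1103/r² = 0 ⇒ r³ = 1103/(2π), so r ≈ 5.5993 and h = 2r ≈ 11.1986.
S''(r) = 4π + 4·1103/r³ > 0, so this is the minimum; S ≈ 590.9693.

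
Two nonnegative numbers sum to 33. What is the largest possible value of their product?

With x + y = 33, the product is P(x) = x(33 − x).
P'(x) = 33 − 2x = 0 gives x = 33/2; P'' = −2 < 0, so this is the maximum.
P = 33/2·33/2 = 1089/4.

1089/4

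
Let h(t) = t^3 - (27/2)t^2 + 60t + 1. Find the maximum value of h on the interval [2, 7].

h'(t) = 3t^2 - 27t + 60, which vanishes at t = 4 and t = 5.
Evaluating at the critical points and endpoints: h(2) = 75, h(4) = 89, h(5) = 177/2, h(7) = 205/2.
So the maximum is h(7) = 205/2.

205/2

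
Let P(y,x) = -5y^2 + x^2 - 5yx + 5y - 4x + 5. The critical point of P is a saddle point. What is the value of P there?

∂P/∂y = -10y - 5x + 5 = 0 and ∂P/∂x = -5y + 2x - 4 = 0, so (y, x) = (-2/9, 13/9).
The Hessian has P_{yy} = -10, P_{xx} = 2, P_{yx} = -5, giving D = -45 < 0, so the point is a saddle point.
P(-2/9, 13/9) = 14/9.

14/9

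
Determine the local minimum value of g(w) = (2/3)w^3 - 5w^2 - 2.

-131/3

g'(w) = 2w^2 - 10w. Setting g'(w) = 0 gives w ∈ {0, 5}.
Since g''(w) = 4w - 10, we get g''(0) = -10 < 0 ⇒ local maximum; g''(5) = 10 > 0 ⇒ local minimum.
So the local minimum value is g(5) = -131/3.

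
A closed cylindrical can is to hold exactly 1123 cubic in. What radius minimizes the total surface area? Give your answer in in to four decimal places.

5.6329

With radius r and height h, πr²h = 1123 so h = 1123/(πr²), and S(r) = 2πr² + 2πrh = 2πr² + 2·1123/r.
S'(r) = 4πr − 2·1123/r² = 0 ⇒ r³ = 1123/(2π), so r ≈ 5.6329 and h = 2r ≈ 11.2658.
S''(r) = 4π + 4·1123/r³ > 0, so this is the minimum; S ≈ 598.0916.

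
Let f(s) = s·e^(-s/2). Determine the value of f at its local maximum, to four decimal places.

By the product rule, f'(s) = (-(1/2)s + 1)·e^(-s/2). Since e^(-s/2) > 0, the only critical point is s = 2.
f''(2) has the same sign as -1/2 < 0, so this is a local maximum.
f(2) = (2)·e^(-1) ≈ 0.7358.

0.7358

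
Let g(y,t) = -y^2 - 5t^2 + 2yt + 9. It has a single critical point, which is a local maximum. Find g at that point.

9

∂g/∂y = -2y + 2t = 0 and ∂g/∂t = 2y - 10t = 0, so (y, t) = (0, 0).
The Hessian has g_{yy} = -2, g_{tt} = -10, g_{yt} = 2, giving D = 16 > 0 with g_{yy} < 0, so the point is a local maximum.
g(0, 0) = 9.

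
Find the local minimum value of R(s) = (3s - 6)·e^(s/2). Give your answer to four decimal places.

-6.0000

Differentiating with the product rule gives R'(s) = ((3/2)s)·e^(s/2). Since e^(s/2) > 0, the only critical point is s = 0.
R''(0) has the same sign as 3/2 > 0, so this is a local minimum.
R(0) = (-6)·e^(0) ≈ -6.0000.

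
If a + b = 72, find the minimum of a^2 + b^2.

2592

With a + b = 72, a^2 + b^2 = a^2 + (72 − a)^2.
The derivative 2a − 2(72 − a) = 4a − 144 vanishes at a = 36; second derivative 4 > 0, a minimum.
The minimum is 2·(36)^2 = 2592.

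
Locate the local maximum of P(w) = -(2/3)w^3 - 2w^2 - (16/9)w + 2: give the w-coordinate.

-2/3

Critical points: P'(w) = -2w^2 - 4w - 16/9 vanishes at w = -4/3, -2/3.
Since P''(w) = -4w - 4, we get P''(-4/3) = 4/3 > 0 ⇒ local minimum; P''(-2/3) = -4/3 < 0 ⇒ local maximum.
So the local maximum value is P(-2/3) = 202/81.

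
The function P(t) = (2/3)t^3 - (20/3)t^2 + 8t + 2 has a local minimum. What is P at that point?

P'(t) = 2t^2 - (40/3)t + 8 = 0 at t = 2/3, 6.
Second-derivative test with P''(t) = 4t - 40/3: P''(2/3) = -32/3 < 0 ⇒ local maximum; P''(6) = 32/3 > 0 ⇒ local minimum.
The local minimum is P(6) = -46.

-46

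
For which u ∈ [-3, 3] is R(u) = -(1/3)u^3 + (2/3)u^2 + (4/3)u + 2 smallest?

-2/3

R'(u) = -u^2 + (4/3)u + 4/3, which vanishes at u = -2/3 and u = 2.
Candidates: R(-3) = 13,  R(-2/3) = 122/81,  R(2) = 14/3,  R(3) = 3.
Hence the absolute minimum is 122/81 at u = -2/3.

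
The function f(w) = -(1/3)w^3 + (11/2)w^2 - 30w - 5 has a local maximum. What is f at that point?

-59

f'(w) = -w^2 + 11w - 30. Setting f'(w) = 0 gives w ∈ {5, 6}.
Second-derivative test with f''(w) = -2w + 11: f''(5) = 1 > 0 ⇒ local minimum; f''(6) = -1 < 0 ⇒ local maximum.
The local maximum is f(6) = -59.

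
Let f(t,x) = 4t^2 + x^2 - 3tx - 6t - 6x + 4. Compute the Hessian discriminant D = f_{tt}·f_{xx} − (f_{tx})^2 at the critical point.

∂f/∂t = 8t - 3x - 6 = 0 and ∂f/∂x = -3t + 2x - 6 = 0, so (t, x) = (30/7, 66/7).
The Hessian has f_{tt} = 8, f_{xx} = 2, f_{tx} = -3, giving D = 7 > 0 with f_{tt} > 0, so the point is a local minimum.
D = (8)·(2) − (-3)^2 = 7.

7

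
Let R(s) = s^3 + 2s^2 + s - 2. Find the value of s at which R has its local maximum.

R'(s) = 3s^2 + 4s + 1. Setting R'(s) = 0 gives s ∈ {-1, -1/3}.
Since R''(s) = 6s + 4, we get R''(-1) = -2 < 0 ⇒ local maximum; R''(-1/3) = 2 > 0 ⇒ local minimum.
So the local maximum value is R(-1) = -2.

-1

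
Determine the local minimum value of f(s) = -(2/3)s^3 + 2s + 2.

2/3

Critical points: f'(s) = -2s^2 + 2 vanishes at s = -1, 1.
Since f''(s) = -4s, we get f''(-1) = 4 > 0 ⇒ local minimum; f''(1) = -4 < 0 ⇒ local maximum.
Thus f has its local minimum at s = -1, with value 2/3.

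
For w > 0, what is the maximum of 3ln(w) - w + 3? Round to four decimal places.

3.2958

f'(w) = 3/w − 1 = 0 gives w = 3.
f''(w) = -3/w², which is negative for w > 0, so this is a local maximum.
f(3) = 3·ln(3) - 3 + 3 ≈ 3.2958.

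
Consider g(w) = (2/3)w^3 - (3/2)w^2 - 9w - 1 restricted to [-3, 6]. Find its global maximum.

35

Differentiating, g'(w) = 2w^2 - 3w - 9; which vanishes at w = -3/2 and w = 3.
Candidates: g(-3) = -11/2, g(-3/2) = 55/8, g(3) = -47/2, g(6) = 35.
So the maximum is g(6) = 35.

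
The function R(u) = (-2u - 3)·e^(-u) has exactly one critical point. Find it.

-1/2

Differentiating with the product rule gives R'(u) = (2u + 1)·e^(-u). Since e^(-u) > 0, the only critical point is u = -1/2.
R''(-1/2) has the same sign as 2 > 0, so this is a local minimum.
R(-1/2) = (-2)·e^(1/2) ≈ -3.2974.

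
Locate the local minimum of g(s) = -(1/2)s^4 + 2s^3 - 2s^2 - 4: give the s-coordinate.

1

Critical points: g'(s) = -2s^3 + 6s^2 - 4s vanishes at s = 0, 1, 2.
Second-derivative test with g''(s) = -6s^2 + 12s - 4: g''(0) = -4 < 0 ⇒ local maximum; g''(1) = 2 > 0 ⇒ local minimum; g''(2) = -4 < 0 ⇒ local maximum.
So the local minimum value is g(1) = -9/2.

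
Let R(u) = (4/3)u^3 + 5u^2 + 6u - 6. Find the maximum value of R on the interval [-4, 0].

Differentiating, R'(u) = 4u^2 + 10u + 6; which vanishes at u = -3/2 and u = -1.
Compare values at every candidate in [-4, 0]: R(-4) = -106/3; R(-3/2) = -33/4; R(-1) = -25/3; R(0) = -6.
The maximum over the interval is -6, attained at u = 0.

-6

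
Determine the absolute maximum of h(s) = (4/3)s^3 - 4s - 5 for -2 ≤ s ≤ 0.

The derivative is 4s^2 - 4, whose only zero in [-2, 0] is s = -1.
Compare values at every candidate in [-2, 0]: h(-2) = -23/3, h(-1) = -7/3, h(0) = -5.
The maximum over the interval is -7/3, attained at s = -1.

-7/3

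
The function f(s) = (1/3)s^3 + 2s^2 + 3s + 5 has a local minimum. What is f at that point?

11/3

Critical points: f'(s) = s^2 + 4s + 3 vanishes at s = -3, -1.
Second-derivative test with f''(s) = 2s + 4: f''(-3) = -2 < 0 ⇒ local maximum; f''(-1) = 2 > 0 ⇒ local minimum.
Thus f has its local minimum at s = -1, with value 11/3.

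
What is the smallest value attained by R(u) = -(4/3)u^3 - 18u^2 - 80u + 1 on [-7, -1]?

193/3

The derivative is -4u^2 - 36u - 80, which vanishes at u = -5 and u = -4.
Evaluating at the critical points and endpoints: R(-7) = 409/3; R(-5) = 353/3; R(-4) = 355/3; R(-1) = 193/3.
The minimum over the interval is 193/3, attained at u = -1.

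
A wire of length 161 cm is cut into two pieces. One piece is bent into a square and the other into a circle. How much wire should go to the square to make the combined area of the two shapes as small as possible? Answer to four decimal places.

90.1760

Let x be the length used for the square. Square side x/4; circle radius (161−x)/(2π).
A(x) = (x/4)² + π·((161−x)/(2π))² = x²/16 + (161−x)²/(4π) for 0 ≤ x ≤ 161. A'(x) = x/8 − (161−x)/(2π) = 0 gives x = 4·161/(π+4) ≈ 90.1760.
A'' = 1/8 + 1/(2π) > 0, so this gives the minimum combined area; x ≈ 90.1760 cm to the square.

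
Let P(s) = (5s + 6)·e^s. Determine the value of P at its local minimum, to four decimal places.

By the product rule, P'(s) = (5s + 11)·e^s. Since e^s > 0, the only critical point is s = -11/5.
P''(-11/5) has the same sign as 5 > 0, so this is a local minimum.
P(-11/5) = (-5)·e^(-11/5) ≈ -0.5540.

-0.5540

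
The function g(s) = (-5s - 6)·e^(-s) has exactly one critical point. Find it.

Differentiating with the product rule gives g'(s) = (5s + 1)·e^(-s). Since e^(-s) > 0, the only critical point is s = -1/5.
g''(-1/5) has the same sign as 5 > 0, so this is a local minimum.
g(-1/5) = (-5)·e^(1/5) ≈ -6.1070.

-1/5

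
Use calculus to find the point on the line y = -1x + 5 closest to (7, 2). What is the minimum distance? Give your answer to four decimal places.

Minimize D(x)^2 = (x - 7)^2 + (-x + 3)^2.
d/dx[D^2] = 2(x - 7) + 2·(-1)·(-x + 3) = 0 ⇒ x = 5.
Then y = 0 and the distance is √(8) ≈ 2.8284.

2.8284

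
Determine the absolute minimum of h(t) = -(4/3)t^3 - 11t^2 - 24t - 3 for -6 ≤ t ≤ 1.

-118/3

The derivative is -4t^2 - 22t - 24, which vanishes at t = -4 and t = -3/2.
Compare values at every candidate in [-6, 1]: h(-6) = 33; h(-4) = 7/3; h(-3/2) = 51/4; h(1) = -118/3.
The minimum over the interval is -118/3, attained at t = 1.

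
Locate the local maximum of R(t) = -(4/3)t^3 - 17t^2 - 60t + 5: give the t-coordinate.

R'(t) = -4t^2 - 34t - 60 = 0 at t = -6, -5/2.
Second-derivative test with R''(t) = -8t - 34: R''(-6) = 14 > 0 ⇒ local minimum; R''(-5/2) = -14 < 0 ⇒ local maximum.
So the local maximum value is R(-5/2) = 835/12.

-5/2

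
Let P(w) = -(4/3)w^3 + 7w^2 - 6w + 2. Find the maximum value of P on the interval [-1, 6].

49/3

The derivative is -4w^2 + 14w - 6, which vanishes at w = 1/2 and w = 3.
Evaluating at the critical points and endpoints: P(-1) = 49/3,  P(1/2) = 7/12,  P(3) = 11,  P(6) = -70.
So the maximum is P(-1) = 49/3.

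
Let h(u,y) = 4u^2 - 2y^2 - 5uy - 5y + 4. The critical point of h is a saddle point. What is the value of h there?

∂h/∂u = 8u - 5y = 0 and ∂h/∂y = -5u - 4y - 5 = 0, so (u, y) = (-25/57, -40/57).
The Hessian has h_{uu} = 8, h_{yy} = -4, h_{uy} = -5, giving D = -57 < 0, so the point is a saddle point.
h(-25/57, -40/57) = 328/57.

328/57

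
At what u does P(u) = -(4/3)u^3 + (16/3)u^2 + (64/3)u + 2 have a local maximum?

P'(u) = -4u^2 + (32/3)u + 64/3. Setting P'(u) = 0 gives u ∈ {-4/3, 4}.
P''(u) = -8u + 32/3. P''(-4/3) = 64/3 > 0 ⇒ local minimum; P''(4) = -64/3 < 0 ⇒ local maximum.
Thus P has its local maximum at u = 4, with value 262/3.

4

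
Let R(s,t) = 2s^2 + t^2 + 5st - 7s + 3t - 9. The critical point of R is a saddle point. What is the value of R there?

19/17

∂R/∂s = 4s + 5t - 7 = 0 and ∂R/∂t = 5s + 2t + 3 = 0, so (s, t) = (-29/17, 47/17).
The Hessian has R_{ss} = 4, R_{tt} = 2, R_{st} = 5, giving D = -17 < 0, so the point is a saddle point.
R(-29/17, 47/17) = 19/17.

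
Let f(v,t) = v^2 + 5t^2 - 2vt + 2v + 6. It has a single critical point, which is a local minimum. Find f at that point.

19/4

∂f/∂v = 2v - 2t + 2 = 0 and ∂f/∂t = -2v + 10t = 0, so (v, t) = (-5/4, -1/4).
The Hessian has f_{vv} = 2, f_{tt} = 10, f_{vt} = -2, giving D = 16 > 0 with f_{vv} > 0, so the point is a local minimum.
f(-5/4, -1/4) = 19/4.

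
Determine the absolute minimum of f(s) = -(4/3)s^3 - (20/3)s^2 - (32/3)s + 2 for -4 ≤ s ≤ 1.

-50/3

Differentiating, f'(s) = -4s^2 - (40/3)s - 32/3; which vanishes at s = -2 and s = -4/3.
Candidates: f(-4) = 70/3,  f(-2) = 22/3,  f(-4/3) = 610/81,  f(1) = -50/3.
Hence the absolute minimum is -50/3 at s = 1.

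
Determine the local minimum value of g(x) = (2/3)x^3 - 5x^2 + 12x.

9

g'(x) = 2x^2 - 10x + 12. Setting g'(x) = 0 gives x ∈ {2, 3}.
Second-derivative test with g''(x) = 4x - 10: g''(2) = -2 < 0 ⇒ local maximum; g''(3) = 2 > 0 ⇒ local minimum.
Thus g has its local minimum at x = 3, with value 9.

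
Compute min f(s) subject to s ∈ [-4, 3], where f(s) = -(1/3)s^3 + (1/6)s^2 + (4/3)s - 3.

Differentiating, f'(s) = -s^2 + (1/3)s + 4/3; which vanishes at s = -1 and s = 4/3.
Candidates: f(-4) = 47/3; f(-1) = -23/6; f(4/3) = -139/81; f(3) = -13/2.
So the minimum is f(3) = -13/2.

-13/2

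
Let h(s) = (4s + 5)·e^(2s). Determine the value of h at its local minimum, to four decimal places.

-0.0604

h'(s) = 4·e^(2s) + (4s + 5)·2·e^(2s) = (8s + 14)·e^(2s). Since e^(2s) > 0, the only critical point is s = -7/4.
h''(-7/4) has the same sign as 8 > 0, so this is a local minimum.
h(-7/4) = (-2)·e^(-7/2) ≈ -0.0604.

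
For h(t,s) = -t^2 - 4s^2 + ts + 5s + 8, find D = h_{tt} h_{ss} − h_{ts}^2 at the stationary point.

∂h/∂t = -2t + s = 0 and ∂h/∂s = t - 8s + 5 = 0, so (t, s) = (1/3, 2/3).
The Hessian has h_{tt} = -2, h_{ss} = -8, h_{ts} = 1, giving D = 15 > 0 with h_{tt} < 0, so the point is a local maximum.
D = (-2)·(-8) − (1)^2 = 15.

15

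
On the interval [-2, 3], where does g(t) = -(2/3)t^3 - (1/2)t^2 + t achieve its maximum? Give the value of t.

-2

Differentiating, g'(t) = -2t^2 - t + 1; which vanishes at t = -1 and t = 1/2.
Evaluating at the critical points and endpoints: g(-2) = 4/3, g(-1) = -5/6, g(1/2) = 7/24, g(3) = -39/2.
Hence the absolute maximum is 4/3 at t = -2.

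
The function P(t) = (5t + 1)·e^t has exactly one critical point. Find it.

By the product rule, P'(t) = (5t + 6)·e^t. Since e^t > 0, the only critical point is t = -6/5.
P''(-6/5) has the same sign as 5 > 0, so this is a local minimum.
P(-6/5) = (-5)·e^(-6/5) ≈ -1.5060.

-6/5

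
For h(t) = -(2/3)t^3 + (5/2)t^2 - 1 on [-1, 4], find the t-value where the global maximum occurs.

5/2

h'(t) = -2t^2 + 5t, which vanishes at t = 0 and t = 5/2.
Candidates: h(-1) = 13/6,  h(0) = -1,  h(5/2) = 101/24,  h(4) = -11/3.
The maximum over the interval is 101/24, attained at t = 5/2.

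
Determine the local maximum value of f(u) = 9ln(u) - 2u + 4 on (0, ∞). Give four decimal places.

8.5367

f'(u) = 9/u − 2 = 0 gives u = 9/2.
f''(u) = -9/u², which is negative for u > 0, so this is a local maximum.
f(9/2) = 9·ln(9/2) - 9 + 4 ≈ 8.5367.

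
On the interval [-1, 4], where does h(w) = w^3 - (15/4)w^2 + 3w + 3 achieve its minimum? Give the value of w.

h'(w) = 3w^2 - (15/2)w + 3, which vanishes at w = 1/2 and w = 2.
Evaluating at the critical points and endpoints: h(-1) = -19/4, h(1/2) = 59/16, h(2) = 2, h(4) = 19.
So the minimum is h(-1) = -19/4.

-1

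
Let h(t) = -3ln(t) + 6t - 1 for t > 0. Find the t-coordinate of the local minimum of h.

1/2

h'(t) = -3/t + 6 = 0 gives t = 1/2.
h''(t) = 3/t², which is positive for t > 0, so this is a local minimum.
h(1/2) = -3·ln(1/2) + 3 - 1 ≈ 4.0794.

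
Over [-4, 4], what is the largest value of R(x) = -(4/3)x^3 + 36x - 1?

71

Differentiating, R'(x) = -4x^2 + 36; which vanishes at x = -3 and x = 3.
Evaluating at the critical points and endpoints: R(-4) = -179/3, R(-3) = -73, R(3) = 71, R(4) = 173/3.
The maximum over the interval is 71, attained at x = 3.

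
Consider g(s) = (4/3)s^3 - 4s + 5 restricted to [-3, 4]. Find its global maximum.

223/3

Differentiating, g'(s) = 4s^2 - 4; which vanishes at s = -1 and s = 1.
Evaluating at the critical points and endpoints: g(-3) = -19, g(-1) = 23/3, g(1) = 7/3, g(4) = 223/3.
So the maximum is g(4) = 223/3.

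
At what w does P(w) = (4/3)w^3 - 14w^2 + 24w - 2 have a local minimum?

6

P'(w) = 4w^2 - 28w + 24 = 0 at w = 1, 6.
Since P''(w) = 8w - 28, we get P''(1) = -20 < 0 ⇒ local maximum; P''(6) = 20 > 0 ⇒ local minimum.
Thus P has its local minimum at w = 6, with value -74.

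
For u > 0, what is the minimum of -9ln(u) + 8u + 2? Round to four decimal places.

f'(u) = -9/u + 8 = 0 gives u = 9/8.
f''(u) = 9/u², which is positive for u > 0, so this is a local minimum.
f(9/8) = -9·ln(9/8) + 9 + 2 ≈ 9.9400.

9.9400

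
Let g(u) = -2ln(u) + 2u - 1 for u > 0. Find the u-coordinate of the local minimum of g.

1

g'(u) = -2/u + 2 = 0 gives u = 1.
g''(u) = 2/u², which is positive for u > 0, so this is a local minimum.
g(1) = -2·ln(1) + 2 - 1 ≈ 1.0000.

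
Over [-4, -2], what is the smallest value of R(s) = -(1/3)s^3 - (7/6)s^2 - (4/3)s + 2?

8/3

The derivative is -s^2 - (7/3)s - 4/3, which has no zeros in [-4, -2].
Evaluating at the critical points and endpoints: R(-4) = 10, R(-2) = 8/3.
So the minimum is R(-2) = 8/3.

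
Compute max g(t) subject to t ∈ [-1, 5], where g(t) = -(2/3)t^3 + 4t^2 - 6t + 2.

38/3

Differentiating, g'(t) = -2t^2 + 8t - 6; which vanishes at t = 1 and t = 3.
Evaluating at the critical points and endpoints: g(-1) = 38/3,  g(1) = -2/3,  g(3) = 2,  g(5) = -34/3.
Hence the absolute maximum is 38/3 at t = -1.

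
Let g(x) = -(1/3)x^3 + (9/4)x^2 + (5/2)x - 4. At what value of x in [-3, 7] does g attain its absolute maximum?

5

g'(x) = -x^2 + (9/2)x + 5/2, which vanishes at x = -1/2 and x = 5.
Candidates: g(-3) = 71/4, g(-1/2) = -223/48, g(5) = 277/12, g(7) = 113/12.
Hence the absolute maximum is 277/12 at x = 5.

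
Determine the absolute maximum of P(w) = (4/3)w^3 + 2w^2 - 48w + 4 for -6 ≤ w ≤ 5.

Differentiating, P'(w) = 4w^2 + 4w - 48; which vanishes at w = -4 and w = 3.
Compare values at every candidate in [-6, 5]: P(-6) = 76,  P(-4) = 428/3,  P(3) = -86,  P(5) = -58/3.
So the maximum is P(-4) = 428/3.

428/3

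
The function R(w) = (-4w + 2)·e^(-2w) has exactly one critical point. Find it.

By the product rule, R'(w) = (8w - 8)·e^(-2w). Since e^(-2w) > 0, the only critical point is w = 1.
R''(1) has the same sign as 8 > 0, so this is a local minimum.
R(1) = (-2)·e^(-2) ≈ -0.2707.

1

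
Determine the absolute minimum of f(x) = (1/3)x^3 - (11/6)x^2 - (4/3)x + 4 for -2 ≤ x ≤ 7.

f'(x) = x^2 - (11/3)x - 4/3, which vanishes at x = -1/3 and x = 4.
Candidates: f(-2) = -10/3,  f(-1/3) = 685/162,  f(4) = -28/3,  f(7) = 115/6.
Hence the absolute minimum is -28/3 at x = 4.

-28/3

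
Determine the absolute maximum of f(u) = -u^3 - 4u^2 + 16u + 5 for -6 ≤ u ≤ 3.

The derivative is -3u^2 - 8u + 16, which vanishes at u = -4 and u = 4/3.
Evaluating at the critical points and endpoints: f(-6) = -19; f(-4) = -59; f(4/3) = 455/27; f(3) = -10.
So the maximum is f(4/3) = 455/27.

455/27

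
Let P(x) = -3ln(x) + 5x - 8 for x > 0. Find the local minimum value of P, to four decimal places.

-3.4675

P'(x) = -3/x + 5 = 0 gives x = 3/5.
P''(x) = 3/x², which is positive for x > 0, so this is a local minimum.
P(3/5) = -3·ln(3/5) + 3 - 8 ≈ -3.4675.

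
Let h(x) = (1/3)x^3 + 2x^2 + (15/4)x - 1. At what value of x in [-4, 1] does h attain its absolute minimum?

-4

Differentiating, h'(x) = x^2 + 4x + 15/4; which vanishes at x = -5/2 and x = -3/2.
Compare values at every candidate in [-4, 1]: h(-4) = -16/3; h(-5/2) = -37/12; h(-3/2) = -13/4; h(1) = 61/12.
The minimum over the interval is -16/3, attained at x = -4.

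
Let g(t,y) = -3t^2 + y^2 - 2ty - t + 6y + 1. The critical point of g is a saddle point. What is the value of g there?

-103/16

∂g/∂t = -6t - 2y - 1 = 0 and ∂g/∂y = -2t + 2y + 6 = 0, so (t, y) = (5/8, -19/8).
The Hessian has g_{tt} = -6, g_{yy} = 2, g_{ty} = -2, giving D = -16 < 0, so the point is a saddle point.
g(5/8, -19/8) = -103/16.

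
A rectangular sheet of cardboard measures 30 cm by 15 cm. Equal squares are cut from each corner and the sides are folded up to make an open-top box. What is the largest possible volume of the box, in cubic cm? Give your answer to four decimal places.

649.5191

With cut size x, the volume is V(x) = x(30 − 2x)(15 − 2x) for 0 < x < 7.5.
V'(x) = 12x^2 − 180x + 450. Setting V'(x) = 0 gives x ≈ 3.1699 (the root in (0, 7.5)).
V''(x) = 24x − 180 is negative there, so this is the maximum; V ≈ 649.5191.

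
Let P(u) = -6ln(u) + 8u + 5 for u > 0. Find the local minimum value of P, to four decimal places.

P'(u) = -6/u + 8 = 0 gives u = 3/4.
P''(u) = 6/u², which is positive for u > 0, so this is a local minimum.
P(3/4) = -6·ln(3/4) + 6 + 5 ≈ 12.7261.

12.7261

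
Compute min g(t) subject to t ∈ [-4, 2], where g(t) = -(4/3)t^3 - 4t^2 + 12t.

-36

The derivative is -4t^2 - 8t + 12, which vanishes at t = -3 and t = 1.
Evaluating at the critical points and endpoints: g(-4) = -80/3; g(-3) = -36; g(1) = 20/3; g(2) = -8/3.
Hence the absolute minimum is -36 at t = -3.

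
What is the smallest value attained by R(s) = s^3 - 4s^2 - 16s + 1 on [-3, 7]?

-63

Differentiating, R'(s) = 3s^2 - 8s - 16; which vanishes at s = -4/3 and s = 4.
Candidates: R(-3) = -14,  R(-4/3) = 347/27,  R(4) = -63,  R(7) = 36.
Hence the absolute minimum is -63 at s = 4.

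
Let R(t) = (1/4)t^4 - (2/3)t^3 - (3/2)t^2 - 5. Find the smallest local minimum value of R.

R'(t) = t^3 - 2t^2 - 3t. Setting R'(t) = 0 gives t ∈ {-1, 0, 3}.
Second-derivative test with R''(t) = 3t^2 - 4t - 3: R''(-1) = 4 > 0 ⇒ local minimum; R''(0) = -3 < 0 ⇒ local maximum; R''(3) = 12 > 0 ⇒ local minimum.
The smallest local minimum is R(3) = -65/4.

-65/4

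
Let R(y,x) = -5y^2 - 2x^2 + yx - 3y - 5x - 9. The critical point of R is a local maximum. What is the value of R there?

-193/39

∂R/∂y = -10y + x - 3 = 0 and ∂R/∂x = y - 4x - 5 = 0, so (y, x) = (-17/39, -53/39).
The Hessian has R_{yy} = -10, R_{xx} = -4, R_{yx} = 1, giving D = 39 > 0 with R_{yy} < 0, so the point is a local maximum.
R(-17/39, -53/39) = -193/39.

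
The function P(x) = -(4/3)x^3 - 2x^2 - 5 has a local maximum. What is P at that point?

Critical points: P'(x) = -4x^2 - 4x vanishes at x = -1, 0.
Second-derivative test with P''(x) = -8x - 4: P''(-1) = 4 > 0 ⇒ local minimum; P''(0) = -4 < 0 ⇒ local maximum.
The local maximum is P(0) = -5.

-5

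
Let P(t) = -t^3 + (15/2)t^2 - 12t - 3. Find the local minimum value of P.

-17/2

P'(t) = -3t^2 + 15t - 12. Setting P'(t) = 0 gives t ∈ {1, 4}.
P''(t) = -6t + 15. P''(1) = 9 > 0 ⇒ local minimum; P''(4) = -9 < 0 ⇒ local maximum.
So the local minimum value is P(1) = -17/2.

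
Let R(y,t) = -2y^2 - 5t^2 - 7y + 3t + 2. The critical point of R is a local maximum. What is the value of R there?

343/40

∂R/∂y = -4y - 7 = 0 and ∂R/∂t = -10t + 3 = 0, so (y, t) = (-7/4, 3/10).
The Hessian has R_{yy} = -4, R_{tt} = -10, R_{yt} = 0, giving D = 40 > 0 with R_{yy} < 0, so the point is a local maximum.
R(-7/4, 3/10) = 343/40.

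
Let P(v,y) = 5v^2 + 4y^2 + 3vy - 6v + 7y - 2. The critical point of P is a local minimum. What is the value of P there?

-657/71

∂P/∂v = 10v + 3y - 6 = 0 and ∂P/∂y = 3v + 8y + 7 = 0, so (v, y) = (69/71, -88/71).
The Hessian has P_{vv} = 10, P_{yy} = 8, P_{vy} = 3, giving D = 71 > 0 with P_{vv} > 0, so the point is a local minimum.
P(69/71, -88/71) = -657/71.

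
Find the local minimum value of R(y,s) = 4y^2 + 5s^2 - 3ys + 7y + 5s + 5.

∂R/∂y = 8y - 3s + 7 = 0 and ∂R/∂s = -3y + 10s + 5 = 0, so (y, s) = (-85/71, -61/71).
The Hessian has R_{yy} = 8, R_{ss} = 10, R_{ys} = -3, giving D = 71 > 0 with R_{yy} > 0, so the point is a local minimum.
R(-85/71, -61/71) = -95/71.

-95/71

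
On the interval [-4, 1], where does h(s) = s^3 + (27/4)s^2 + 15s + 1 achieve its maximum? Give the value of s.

1

h'(s) = 3s^2 + (27/2)s + 15, which vanishes at s = -5/2 and s = -2.
Evaluating at the critical points and endpoints: h(-4) = -15,  h(-5/2) = -159/16,  h(-2) = -10,  h(1) = 95/4.
Hence the absolute maximum is 95/4 at s = 1.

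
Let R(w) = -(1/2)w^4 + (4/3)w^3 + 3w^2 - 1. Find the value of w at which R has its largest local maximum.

R'(w) = -2w^3 + 4w^2 + 6w = 0 at w = -1, 0, 3.
R''(w) = -6w^2 + 8w + 6. R''(-1) = -8 < 0 ⇒ local maximum; R''(0) = 6 > 0 ⇒ local minimum; R''(3) = -24 < 0 ⇒ local maximum.
Thus R has its largest local maximum at w = 3, with value 43/2.

3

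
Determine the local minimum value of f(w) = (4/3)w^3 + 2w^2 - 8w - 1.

-17/3

f'(w) = 4w^2 + 4w - 8. Setting f'(w) = 0 gives w ∈ {-2, 1}.
Since f''(w) = 8w + 4, we get f''(-2) = -12 < 0 ⇒ local maximum; f''(1) = 12 > 0 ⇒ local minimum.
Thus f has its local minimum at w = 1, with value -17/3.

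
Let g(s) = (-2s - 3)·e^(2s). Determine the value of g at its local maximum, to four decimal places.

0.0183

Differentiating with the product rule gives g'(s) = (-4s - 8)·e^(2s). Since e^(2s) > 0, the only critical point is s = -2.
g''(-2) has the same sign as -4 < 0, so this is a local maximum.
g(-2) = (1)·e^(-4) ≈ 0.0183.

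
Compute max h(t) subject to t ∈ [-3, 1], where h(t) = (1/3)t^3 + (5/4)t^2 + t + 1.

The derivative is t^2 + (5/2)t + 1, which vanishes at t = -2 and t = -1/2.
Compare values at every candidate in [-3, 1]: h(-3) = 1/4, h(-2) = 4/3, h(-1/2) = 37/48, h(1) = 43/12.
The maximum over the interval is 43/12, attained at t = 1.

43/12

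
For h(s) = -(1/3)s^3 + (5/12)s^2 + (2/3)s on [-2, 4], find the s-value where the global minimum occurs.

4

The derivative is -s^2 + (5/6)s + 2/3, which vanishes at s = -1/2 and s = 4/3.
Evaluating at the critical points and endpoints: h(-2) = 3,  h(-1/2) = -3/16,  h(4/3) = 68/81,  h(4) = -12.
Hence the absolute minimum is -12 at s = 4.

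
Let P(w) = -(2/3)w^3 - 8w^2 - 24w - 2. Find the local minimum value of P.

-2

P'(w) = -2w^2 - 16w - 24 = 0 at w = -6, -2.
Second-derivative test with P''(w) = -4w - 16: P''(-6) = 8 > 0 ⇒ local minimum; P''(-2) = -8 < 0 ⇒ local maximum.
The local minimum is P(-6) = -2.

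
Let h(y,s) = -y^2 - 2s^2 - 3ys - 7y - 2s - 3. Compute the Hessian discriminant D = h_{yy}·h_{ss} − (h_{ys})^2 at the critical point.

-1

∂h/∂y = -2y - 3s - 7 = 0 and ∂h/∂s = -3y - 4s - 2 = 0, so (y, s) = (22, -17).
The Hessian has h_{yy} = -2, h_{ss} = -4, h_{ys} = -3, giving D = -1 < 0, so the point is a saddle point.
D = (-2)·(-4) − (-3)^2 = -1.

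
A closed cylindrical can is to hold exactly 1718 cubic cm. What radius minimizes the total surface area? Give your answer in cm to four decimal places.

With radius r and height h, πr²h = 1718 so h = 1718/(πr²), and S(r) = 2πr² + 2πrh = 2πr² + 2·1718/r.
S'(r) = 4πr − 2·1718/r² = 0 ⇒ r³ = 1718/(2π), so r ≈ 6.4905 and h = 2r ≈ 12.9811.
S''(r) = 4π + 4·1718/r³ > 0, so this is the minimum; S ≈ 794.0783.

6.4905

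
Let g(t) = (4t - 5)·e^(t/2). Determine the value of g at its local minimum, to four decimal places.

Differentiating with the product rule gives g'(t) = (2t + 3/2)·e^(t/2). Since e^(t/2) > 0, the only critical point is t = -3/4.
g''(-3/4) has the same sign as 2 > 0, so this is a local minimum.
g(-3/4) = (-8)·e^(-3/8) ≈ -5.4983.

-5.4983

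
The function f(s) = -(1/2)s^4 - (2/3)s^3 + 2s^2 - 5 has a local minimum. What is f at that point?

-5

Critical points: f'(s) = -2s^3 - 2s^2 + 4s vanishes at s = -2, 0, 1.
Second-derivative test with f''(s) = -6s^2 - 4s + 4: f''(-2) = -12 < 0 ⇒ local maximum; f''(0) = 4 > 0 ⇒ local minimum; f''(1) = -6 < 0 ⇒ local maximum.
The local minimum is f(0) = -5.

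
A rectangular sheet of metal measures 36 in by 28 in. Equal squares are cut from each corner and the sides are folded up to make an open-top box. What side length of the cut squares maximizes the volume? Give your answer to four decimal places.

5.2098

With cut size x, the volume is V(x) = x(36 − 2x)(28 − 2x) for 0 < x < 14.
V'(x) = 12x^2 − 256x + 1008. Setting V'(x) = 0 gives x ≈ 5.2098 (the root in (0, 14)).
V''(x) = 24x − 256 is negative there, so this is the maximum; V ≈ 2342.9182.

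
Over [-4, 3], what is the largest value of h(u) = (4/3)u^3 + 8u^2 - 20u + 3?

The derivative is 4u^2 + 16u - 20, whose only zero in [-4, 3] is u = 1.
Candidates: h(-4) = 377/3, h(1) = -23/3, h(3) = 51.
So the maximum is h(-4) = 377/3.

377/3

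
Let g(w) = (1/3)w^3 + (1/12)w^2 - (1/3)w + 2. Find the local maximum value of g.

Critical points: g'(w) = w^2 + (1/6)w - 1/3 vanishes at w = -2/3, 1/2.
Second-derivative test with g''(w) = 2w + 1/6: g''(-2/3) = -7/6 < 0 ⇒ local maximum; g''(1/2) = 7/6 > 0 ⇒ local minimum.
Thus g has its local maximum at w = -2/3, with value 175/81.

175/81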